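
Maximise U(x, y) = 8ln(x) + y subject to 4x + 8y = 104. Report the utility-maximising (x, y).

x* = 16, y* = 5

MU_x = 8/x, MU_y = 1.
MRS = 8/x ÷ 1.
Tangency: set MRS = p_x/p_y = 4/8 = 0.5.
MRS depends only on x: 8/x = 0.5 ⇒ x* = 8/0.5 = 16.
From the budget, 8·y = 104 − 4·16 = 40, so y* = 5.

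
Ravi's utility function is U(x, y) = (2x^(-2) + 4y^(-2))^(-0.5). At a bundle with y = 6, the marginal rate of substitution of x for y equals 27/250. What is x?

For CES with ρ = -2, MRS = (2/4)·(y/x)^3.
Setting (2/4)·(6/x)^3 = 27/250 gives (6/x)^3 = 27/125, so 6/x = 0.6 and x = 10.

x = 10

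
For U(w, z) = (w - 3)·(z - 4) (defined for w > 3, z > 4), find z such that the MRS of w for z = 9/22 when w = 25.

MU_w = (z−4), MU_z = (w−3).
MRS = (z−4)/(w−3).
Substitute w = 25: MRS = (z − 4)/22. Setting this equal to 9/22 gives z − 4 = (9/22)·22 = 9, so z = 13.

z = 13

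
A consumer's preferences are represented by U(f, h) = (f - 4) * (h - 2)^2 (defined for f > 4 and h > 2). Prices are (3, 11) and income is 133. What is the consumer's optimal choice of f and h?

MU_f = (h−2)^2, MU_h = 2·(f−4)·(h−2).
MRS = (1/2)·(h−2)/(f−4).
Tangency: set MRS = p_f/p_h = 3/11.
So (1/2)·(h − 2)/(f − 4) = 3/11, i.e. (h − 2) = (6/11)·(f − 4).
Rewrite the budget in excess-of-subsistence terms: 3·(f − 4) + 11·(h − 2) = 133 − 3·4 − 11·2 = 99.
Substituting, 9·(f − 4) = 99, so f − 4 = 11 and f* = 15.
Then h − 2 = (6/11)·11 = 6, so h* = 8.

f* = 15, h* = 8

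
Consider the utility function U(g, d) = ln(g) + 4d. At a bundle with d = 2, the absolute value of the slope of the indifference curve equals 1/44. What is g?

MU_g = 1/g, MU_d = 4.
MRS = 1/g ÷ 4.
MRS depends only on g: 0.25/g = 1/44 ⇒ g = 0.25/(1/44) = 11.

g = 11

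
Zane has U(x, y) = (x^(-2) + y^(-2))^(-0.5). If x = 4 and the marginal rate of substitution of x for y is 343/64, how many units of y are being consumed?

y = 7

For CES with ρ = -2, MRS = (y/x)^3.
Setting (y/4)^3 = 343/64 gives y/4 = 1.75 and y = 7.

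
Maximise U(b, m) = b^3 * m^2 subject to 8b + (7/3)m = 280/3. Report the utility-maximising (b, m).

b* = 7, m* = 16

MU_b = 3·b^2·m^2 and MU_m = 2·b^3·m.
MRS = MU_b/MU_m = (3/2)·m/b.
Tangency: set MRS = p_b/p_m = 8/(7/3) = 24/7.
So (3/2)·m/b = 24/7, i.e. m = (16/7)·b.
Substitute into the budget 8·b + (7/3)·m = 280/3: (40/3)·b = 280/3, so b* = 7.
Then m* = (16/7)·7 = 16.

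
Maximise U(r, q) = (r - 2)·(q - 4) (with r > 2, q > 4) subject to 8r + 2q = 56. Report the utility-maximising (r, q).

MU_r = (q−4), MU_q = (r−2).
MRS = (q−4)/(r−2).
Tangency: set MRS = p_r/p_q = 8/2 = 4.
So (q − 4)/(r − 2) = 4, i.e. (q − 4) = 4·(r − 2).
Rewrite the budget in excess-of-subsistence terms: 8·(r − 2) + 2·(q − 4) = 56 − 8·2 − 2·4 = 32.
Substituting, 16·(r − 2) = 32, so r − 2 = 2 and r* = 4.
Then q − 4 = 4·2 = 8, so q* = 12.

r* = 4, q* = 12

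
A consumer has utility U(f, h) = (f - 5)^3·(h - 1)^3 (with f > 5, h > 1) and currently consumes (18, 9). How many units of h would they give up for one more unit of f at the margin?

MU_f = 3·(f−5)^2·(h−1)^3, MU_h = 3·(f−5)^3·(h−1)^2.
MRS = (h−1)/(f−5).
At (18, 9): MRS = 8/13.
That is, one extra unit of f is worth 8/13 units of h at the margin.

MRS = 8/13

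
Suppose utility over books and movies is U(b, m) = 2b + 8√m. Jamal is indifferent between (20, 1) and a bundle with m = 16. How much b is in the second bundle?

b = 8

U(20, 1) = 48.
Set U(b, 16) = 48 and solve.
With m = 16: √16 = 4, so 2b = 48 − 8·4 = 16 and b = 8.
Check: U(8, 16) = 48.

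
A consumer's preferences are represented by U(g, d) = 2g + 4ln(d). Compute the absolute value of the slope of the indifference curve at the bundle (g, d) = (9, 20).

MU_g = 2, MU_d = 4/d.
MRS = 2 ÷ (4/d).
At (9, 20): MRS = 10.
So at (9, 20) the consumer would give up 10 units of d for one more unit of g.

MRS = 10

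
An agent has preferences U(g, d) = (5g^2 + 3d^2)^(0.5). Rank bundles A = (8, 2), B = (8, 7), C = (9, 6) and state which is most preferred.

Evaluate utility at each bundle:
U(A) = 18.221.
U(B) = 21.610.
U(C) = 22.650.
Highest utility is C, so C ≻ B ≻ A.

Bundle C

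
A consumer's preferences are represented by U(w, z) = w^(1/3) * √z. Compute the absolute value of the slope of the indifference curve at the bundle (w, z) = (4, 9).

MRS = 1.5

MU_w = 1/3·w^(-2/3)·√z and MU_z = 0.5·w^(1/3)·z^(-0.5).
MRS = MU_w/MU_z = (2/3)·z/w.
At (4, 9): MRS = 1.5.
So at (4, 9) the consumer would give up 1.5 units of z for one more unit of w.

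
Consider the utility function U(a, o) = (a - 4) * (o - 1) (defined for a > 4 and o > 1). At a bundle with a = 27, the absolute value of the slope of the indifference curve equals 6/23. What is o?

MU_a = (o−1), MU_o = (a−4).
MRS = (o−1)/(a−4).
Substitute a = 27: MRS = (o − 1)/23. Setting this equal to 6/23 gives o − 1 = (6/23)·23 = 6, so o = 7.

o = 7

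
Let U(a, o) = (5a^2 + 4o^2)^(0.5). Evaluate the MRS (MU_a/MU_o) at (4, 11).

MRS = 5/11

For CES with ρ = 2, MRS = (5/4)·(o/a)^(-1).
At (4, 11): MRS = 5/11.
So at (4, 11) the consumer would give up 5/11 units of o for one more unit of a.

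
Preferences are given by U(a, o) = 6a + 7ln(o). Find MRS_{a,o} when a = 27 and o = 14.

MU_a = 6, MU_o = 7/o.
MRS = 6 ÷ (7/o).
At (27, 14): MRS = 12.
The indifference curve has slope −12 at this bundle.

MRS = 12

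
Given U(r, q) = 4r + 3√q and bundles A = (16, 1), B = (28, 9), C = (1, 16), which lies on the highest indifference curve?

Evaluate utility at each bundle:
U(A) = 67.000.
U(B) = 121.000.
U(C) = 16.000.
Highest utility is B, so B ≻ A ≻ C.

Bundle B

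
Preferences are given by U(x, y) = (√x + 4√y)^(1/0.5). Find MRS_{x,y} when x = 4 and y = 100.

MRS = 1.25

For CES with ρ = 0.5, MRS = (1/4)·√(y/x).
At (4, 100): MRS = 1.25.
The indifference curve has slope −1.25 at this bundle.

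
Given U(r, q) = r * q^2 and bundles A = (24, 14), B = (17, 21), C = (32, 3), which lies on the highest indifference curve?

Bundle B

Evaluate utility at each bundle:
U(A) = 4704.
U(B) = 7497.
U(C) = 288.
Highest utility is B, so B ≻ A ≻ C.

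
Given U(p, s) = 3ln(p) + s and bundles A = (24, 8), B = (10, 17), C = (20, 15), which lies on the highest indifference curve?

Bundle C

Evaluate utility at each bundle:
U(A) = 17.534.
U(B) = 23.908.
U(C) = 23.987.
Highest utility is C, so C ≻ B ≻ A.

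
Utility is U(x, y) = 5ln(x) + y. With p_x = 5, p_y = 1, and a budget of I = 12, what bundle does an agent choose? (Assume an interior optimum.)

MU_x = 5/x, MU_y = 1.
MRS = 5/x ÷ 1.
Tangency: set MRS = p_x/p_y = 5/1 = 5.
MRS depends only on x: 5/x = 5 ⇒ x* = 5/5 = 1.
From the budget, 1·y = 12 − 5·1 = 7, so y* = 7.

x* = 1, y* = 7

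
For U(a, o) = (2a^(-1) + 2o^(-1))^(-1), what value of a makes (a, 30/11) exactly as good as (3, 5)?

U depends on (a, o) only through S = 2a^(-1) + 2o^(-1), so equal utility means equal S. At (3, 5): S = 16/15.
With o = 30/11: 2·(30/11)^(-1) = 11/15, so 2a^(-1) = 16/15 − 11/15 = 1/3, i.e. a^(-1) = 1/6.
Hence a = 1/(1/6) = 6.
Check: U(6, 30/11) = 0.9375.

a = 6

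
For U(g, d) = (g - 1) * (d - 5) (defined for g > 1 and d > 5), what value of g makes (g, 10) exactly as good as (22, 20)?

g = 64

U(22, 20) = 315.
Set U(g, 10) = 315 and solve.
With d = 10: (10 − 5) = 5, so (g − 1) = 315/5 = 63.
So g = 1 + 63 = 64.
Check: U(64, 10) = 315.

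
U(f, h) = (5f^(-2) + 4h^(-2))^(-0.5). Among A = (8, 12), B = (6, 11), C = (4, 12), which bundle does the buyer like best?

Evaluate utility at each bundle:
U(A) = 3.073.
U(B) = 2.412.
U(C) = 1.714.
Highest utility is A, so A ≻ B ≻ C.

Bundle A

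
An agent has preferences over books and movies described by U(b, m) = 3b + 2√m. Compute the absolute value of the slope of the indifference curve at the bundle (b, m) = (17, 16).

MRS = 12

MU_b = 3, MU_m = 2/(2√m).
MRS = 3 ÷ (2/(2√m)).
At (17, 16): MRS = 12.
That is, one extra unit of b is worth 12 units of m at the margin.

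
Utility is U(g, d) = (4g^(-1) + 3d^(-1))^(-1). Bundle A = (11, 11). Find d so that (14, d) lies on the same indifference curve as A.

U depends on (g, d) only through S = 4g^(-1) + 3d^(-1), so equal utility means equal S. At (11, 11): S = 7/11.
With g = 14: 4·14^(-1) = 2/7, so 3d^(-1) = 7/11 − 2/7 = 27/77, i.e. d^(-1) = 9/77.
Hence d = 1/(9/77) = 77/9.
Check: U(14, 77/9) = 1.5714.

d = 77/9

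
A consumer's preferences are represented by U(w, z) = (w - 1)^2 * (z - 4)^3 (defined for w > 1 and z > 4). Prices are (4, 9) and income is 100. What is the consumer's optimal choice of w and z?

MU_w = 2·(w−1)·(z−4)^3, MU_z = 3·(w−1)^2·(z−4)^2.
MRS = (2/3)·(z−4)/(w−1).
Tangency: set MRS = p_w/p_z = 4/9.
So (2/3)·(z − 4)/(w − 1) = 4/9, i.e. (z − 4) = (2/3)·(w − 1).
Rewrite the budget in excess-of-subsistence terms: 4·(w − 1) + 9·(z − 4) = 100 − 4·1 − 9·4 = 60.
Substituting, 10·(w − 1) = 60, so w − 1 = 6 and w* = 7.
Then z − 4 = (2/3)·6 = 4, so z* = 8.

w* = 7, z* = 8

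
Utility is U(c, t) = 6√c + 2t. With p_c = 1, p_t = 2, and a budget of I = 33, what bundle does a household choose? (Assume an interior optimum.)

c* = 9, t* = 12

MU_c = 6/(2√c), MU_t = 2.
MRS = 6/(2√c) ÷ 2.
Tangency: set MRS = p_c/p_t = 1/2 = 0.5.
MRS depends only on c: 1.5/√c = 0.5 ⇒ √c = 1.5/0.5 = 3 ⇒ c* = 9.
From the budget, 2·t = 33 − 1·9 = 24, so t* = 12.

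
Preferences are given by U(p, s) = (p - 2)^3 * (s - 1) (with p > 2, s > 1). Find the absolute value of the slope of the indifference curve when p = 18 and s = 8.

MU_p = 3·(p−2)^2·(s−1), MU_s = (p−2)^3.
MRS = (3/1)·(s−1)/(p−2).
At (18, 8): MRS = 21/16.
The indifference curve has slope −21/16 at this bundle.

MRS = 21/16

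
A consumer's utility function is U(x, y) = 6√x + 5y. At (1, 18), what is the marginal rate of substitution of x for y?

MRS = 0.6

MU_x = 6/(2√x), MU_y = 5.
MRS = 6/(2√x) ÷ 5.
At (1, 18): MRS = 0.6.
That is, one extra unit of x is worth 0.6 units of y at the margin.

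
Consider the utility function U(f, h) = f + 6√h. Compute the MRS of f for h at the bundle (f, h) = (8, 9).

MU_f = 1, MU_h = 6/(2√h).
MRS = 1 ÷ (6/(2√h)).
At (8, 9): MRS = 1.
The indifference curve has slope −1 at this bundle.

MRS = 1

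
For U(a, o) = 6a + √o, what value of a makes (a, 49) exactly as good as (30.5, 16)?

U(30.5, 16) = 187.
Set U(a, 49) = 187 and solve.
With o = 49: √49 = 7, so 6a = 187 − 7 = 180 and a = 30.
Check: U(30, 49) = 187.

a = 30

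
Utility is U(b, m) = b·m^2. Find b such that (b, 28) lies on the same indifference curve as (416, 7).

U(416, 7) = 20384.
Set U(b, 28) = 20384 and solve.
With m = 28: 28^2 = 784, so b = 20384/784 = 26.
Check: U(26, 28) = 20384.

b = 26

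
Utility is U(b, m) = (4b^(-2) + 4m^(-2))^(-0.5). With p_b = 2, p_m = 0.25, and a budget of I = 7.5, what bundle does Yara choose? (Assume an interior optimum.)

For CES with ρ = -2, MRS = (m/b)^3.
Tangency: set MRS = p_b/p_m = 2/0.25 = 8.
So (m/b)^3 = 8; taking the cube root, m/b = 2, i.e. m = 2·b.
Substitute into the budget 2·b + 0.25·m = 7.5: 2.5·b = 7.5, so b* = 3 and m* = 2·3 = 6.

b* = 3, m* = 6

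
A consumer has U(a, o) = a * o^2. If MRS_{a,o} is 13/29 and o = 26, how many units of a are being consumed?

a = 29

MU_a = o^2 and MU_o = 2·a·o.
MRS = MU_a/MU_o = (1/2)·o/a.
Substitute o = 26: MRS = 13/a. Setting 13/a = 13/29 gives a = 13/(13/29) = 29.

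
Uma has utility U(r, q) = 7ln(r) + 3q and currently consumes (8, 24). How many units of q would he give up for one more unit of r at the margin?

MRS = 7/24

MU_r = 7/r, MU_q = 3.
MRS = 7/r ÷ 3.
At (8, 24): MRS = 7/24.
So at (8, 24) the consumer would give up 7/24 units of q for one more unit of r.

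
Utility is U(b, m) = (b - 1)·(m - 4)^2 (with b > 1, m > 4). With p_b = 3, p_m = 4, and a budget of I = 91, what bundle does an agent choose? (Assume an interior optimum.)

b* = 9, m* = 16

MU_b = (m−4)^2, MU_m = 2·(b−1)·(m−4).
MRS = (1/2)·(m−4)/(b−1).
Tangency: set MRS = p_b/p_m = 3/4 = 0.75.
So (1/2)·(m − 4)/(b − 1) = 0.75, i.e. (m − 4) = 1.5·(b − 1).
Rewrite the budget in excess-of-subsistence terms: 3·(b − 1) + 4·(m − 4) = 91 − 3·1 − 4·4 = 72.
Substituting, 9·(b − 1) = 72, so b − 1 = 8 and b* = 9.
Then m − 4 = 1.5·8 = 12, so m* = 16.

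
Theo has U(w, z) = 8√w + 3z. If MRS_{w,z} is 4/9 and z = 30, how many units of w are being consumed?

MU_w = 8/(2√w), MU_z = 3.
MRS = 8/(2√w) ÷ 3.
MRS depends only on w: (4/3)/√w = 4/9 ⇒ √w = (4/3)/(4/9) = 3 ⇒ w = 9.

w = 9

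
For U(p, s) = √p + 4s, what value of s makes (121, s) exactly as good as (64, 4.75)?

U(64, 4.75) = 27.
Set U(121, s) = 27 and solve.
With p = 121: √121 = 11, so 4s = 27 − 11 = 16 and s = 4.
Check: U(121, 4) = 27.

s = 4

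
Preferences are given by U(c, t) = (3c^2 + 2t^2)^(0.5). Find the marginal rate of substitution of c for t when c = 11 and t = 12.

MRS = 1.375

For CES with ρ = 2, MRS = (3/2)·(t/c)^(-1).
At (11, 12): MRS = 1.375.
So at (11, 12) the consumer would give up 1.375 units of t for one more unit of c.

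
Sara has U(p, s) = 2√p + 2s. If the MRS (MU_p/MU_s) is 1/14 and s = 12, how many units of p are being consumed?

p = 49

MU_p = 2/(2√p), MU_s = 2.
MRS = 2/(2√p) ÷ 2.
MRS depends only on p: 0.5/√p = 1/14 ⇒ √p = 0.5/(1/14) = 7 ⇒ p = 49.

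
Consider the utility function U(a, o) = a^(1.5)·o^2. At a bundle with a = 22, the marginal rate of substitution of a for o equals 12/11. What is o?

o = 32

MU_a = 1.5·√a·o^2 and MU_o = 2·a^(1.5)·o.
MRS = MU_a/MU_o = (0.75)·o/a.
Substitute a = 22: MRS = o/(88/3). Setting o/(88/3) = 12/11 gives o = (12/11)·(88/3) = 32.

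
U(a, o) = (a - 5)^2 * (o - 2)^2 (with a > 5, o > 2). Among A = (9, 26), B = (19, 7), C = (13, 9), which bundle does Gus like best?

Evaluate utility at each bundle:
U(A) = 9216.
U(B) = 4900.
U(C) = 3136.
Highest utility is A, so A ≻ B ≻ C.

Bundle A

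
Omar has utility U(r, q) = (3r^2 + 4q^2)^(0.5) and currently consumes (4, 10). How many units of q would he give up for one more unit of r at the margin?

For CES with ρ = 2, MRS = (3/4)·(q/r)^(-1).
At (4, 10): MRS = 0.3.
So at (4, 10) the consumer would give up 0.3 units of q for one more unit of r.

MRS = 0.3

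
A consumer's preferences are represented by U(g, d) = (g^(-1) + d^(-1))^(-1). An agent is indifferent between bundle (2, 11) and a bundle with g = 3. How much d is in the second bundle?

U depends on (g, d) only through S = g^(-1) + d^(-1), so equal utility means equal S. At (2, 11): S = 13/22.
With g = 3: 3^(-1) = 1/3, so d^(-1) = 13/22 − 1/3 = 17/66.
Hence d = 1/(17/66) = 66/17.
Check: U(3, 66/17) = 1.6923.

d = 66/17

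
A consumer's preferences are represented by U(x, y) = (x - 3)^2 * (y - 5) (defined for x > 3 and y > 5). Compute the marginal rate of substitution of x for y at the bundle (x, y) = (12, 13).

MRS = 16/9

MU_x = 2·(x−3)·(y−5), MU_y = (x−3)^2.
MRS = (2/1)·(y−5)/(x−3).
At (12, 13): MRS = 16/9.
The indifference curve has slope −16/9 at this bundle.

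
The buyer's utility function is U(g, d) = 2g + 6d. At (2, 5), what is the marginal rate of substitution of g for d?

MU_g = 2, MU_d = 6, so MRS = 2/6 = 1/3 at every bundle.
At (2, 5): MRS = 1/3.
So at (2, 5) the consumer would give up 1/3 units of d for one more unit of g.

MRS = 1/3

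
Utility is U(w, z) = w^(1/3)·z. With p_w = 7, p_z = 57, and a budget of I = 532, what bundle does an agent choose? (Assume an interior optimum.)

MU_w = 1/3·w^(-2/3)·z and MU_z = w^(1/3).
MRS = MU_w/MU_z = (1/3)·z/w.
Tangency: set MRS = p_w/p_z = 7/57.
So (1/3)·z/w = 7/57, i.e. z = (7/19)·w.
Substitute into the budget 7·w + 57·z = 532: 28·w = 532, so w* = 19.
Then z* = (7/19)·19 = 7.

w* = 19, z* = 7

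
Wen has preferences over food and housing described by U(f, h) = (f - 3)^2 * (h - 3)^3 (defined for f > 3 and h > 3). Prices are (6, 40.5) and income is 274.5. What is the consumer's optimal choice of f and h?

f* = 12, h* = 5

MU_f = 2·(f−3)·(h−3)^3, MU_h = 3·(f−3)^2·(h−3)^2.
MRS = (2/3)·(h−3)/(f−3).
Tangency: set MRS = p_f/p_h = 6/40.5 = 4/27.
So (2/3)·(h − 3)/(f − 3) = 4/27, i.e. (h − 3) = (2/9)·(f − 3).
Rewrite the budget in excess-of-subsistence terms: 6·(f − 3) + 40.5·(h − 3) = 274.5 − 6·3 − 40.5·3 = 135.
Substituting, 15·(f − 3) = 135, so f − 3 = 9 and f* = 12.
Then h − 3 = (2/9)·9 = 2, so h* = 5.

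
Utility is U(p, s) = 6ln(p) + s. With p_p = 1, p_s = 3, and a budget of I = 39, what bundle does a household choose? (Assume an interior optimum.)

MU_p = 6/p, MU_s = 1.
MRS = 6/p ÷ 1.
Tangency: set MRS = p_p/p_s = 1/3.
MRS depends only on p: 6/p = 1/3 ⇒ p* = 6/(1/3) = 18.
From the budget, 3·s = 39 − 1·18 = 21, so s* = 7.

p* = 18, s* = 7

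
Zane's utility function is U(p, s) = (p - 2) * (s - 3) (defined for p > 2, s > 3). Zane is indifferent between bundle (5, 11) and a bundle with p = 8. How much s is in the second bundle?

s = 7

U(5, 11) = 24.
Set U(8, s) = 24 and solve.
With p = 8: (8 − 2) = 6, so (s − 3) = 24/6 = 4.
So s = 3 + 4 = 7.
Check: U(8, 7) = 24.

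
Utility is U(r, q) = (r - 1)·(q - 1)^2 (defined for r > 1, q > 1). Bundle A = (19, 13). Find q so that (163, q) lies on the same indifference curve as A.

q = 5

U(19, 13) = 2592.
Set U(163, q) = 2592 and solve.
With r = 163: (163 − 1) = 162, so (q − 1)^2 = 2592/162 = 16.
Taking the square root (with q > 1): q − 1 = 4, so q = 5.
Check: U(163, 5) = 2592.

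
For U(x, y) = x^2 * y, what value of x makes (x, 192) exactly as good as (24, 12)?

U(24, 12) = 6912.
Set U(x, 192) = 6912 and solve.
With y = 192: x^2 = 6912/192 = 36; taking the square root, x = 6.
Check: U(6, 192) = 6912.

x = 6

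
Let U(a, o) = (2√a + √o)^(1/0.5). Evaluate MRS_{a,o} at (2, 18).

MRS = 6

For CES with ρ = 0.5, MRS = (2/1)·√(o/a).
At (2, 18): MRS = 6.
So at (2, 18) the consumer would give up 6 units of o for one more unit of a.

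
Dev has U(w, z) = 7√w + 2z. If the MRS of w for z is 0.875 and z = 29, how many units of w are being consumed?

w = 4

MU_w = 7/(2√w), MU_z = 2.
MRS = 7/(2√w) ÷ 2.
MRS depends only on w: 1.75/√w = 0.875 ⇒ √w = 1.75/0.875 = 2 ⇒ w = 4.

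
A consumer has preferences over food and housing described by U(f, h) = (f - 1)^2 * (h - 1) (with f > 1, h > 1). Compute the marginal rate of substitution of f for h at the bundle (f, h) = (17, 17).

MRS = 2

MU_f = 2·(f−1)·(h−1), MU_h = (f−1)^2.
MRS = (2/1)·(h−1)/(f−1).
At (17, 17): MRS = 2.
So at (17, 17) the consumer would give up 2 units of h for one more unit of f.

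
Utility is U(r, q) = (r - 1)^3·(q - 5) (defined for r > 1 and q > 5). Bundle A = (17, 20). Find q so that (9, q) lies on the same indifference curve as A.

U(17, 20) = 61440.
Set U(9, q) = 61440 and solve.
With r = 9: (9 − 1)^3 = 512, so (q − 5) = 61440/512 = 120.
So q = 5 + 120 = 125.
Check: U(9, 125) = 61440.

q = 125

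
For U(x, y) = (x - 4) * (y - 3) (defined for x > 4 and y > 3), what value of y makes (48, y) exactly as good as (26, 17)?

y = 10

U(26, 17) = 308.
Set U(48, y) = 308 and solve.
With x = 48: (48 − 4) = 44, so (y − 3) = 308/44 = 7.
So y = 3 + 7 = 10.
Check: U(48, 10) = 308.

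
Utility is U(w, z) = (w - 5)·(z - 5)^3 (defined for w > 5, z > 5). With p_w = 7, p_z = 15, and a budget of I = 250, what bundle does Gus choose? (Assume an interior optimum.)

w* = 10, z* = 12

MU_w = (z−5)^3, MU_z = 3·(w−5)·(z−5)^2.
MRS = (1/3)·(z−5)/(w−5).
Tangency: set MRS = p_w/p_z = 7/15.
So (1/3)·(z − 5)/(w − 5) = 7/15, i.e. (z − 5) = 1.4·(w − 5).
Rewrite the budget in excess-of-subsistence terms: 7·(w − 5) + 15·(z − 5) = 250 − 7·5 − 15·5 = 140.
Substituting, 28·(w − 5) = 140, so w − 5 = 5 and w* = 10.
Then z − 5 = 1.4·5 = 7, so z* = 12.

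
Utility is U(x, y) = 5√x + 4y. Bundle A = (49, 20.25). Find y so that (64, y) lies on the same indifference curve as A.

U(49, 20.25) = 116.
Set U(64, y) = 116 and solve.
With x = 64: √64 = 8, so 4y = 116 − 5·8 = 76 and y = 19.
Check: U(64, 19) = 116.

y = 19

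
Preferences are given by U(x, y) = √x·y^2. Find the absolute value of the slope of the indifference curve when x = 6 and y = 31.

MU_x = 0.5·x^(-0.5)·y^2 and MU_y = 2·√x·y.
MRS = MU_x/MU_y = (0.25)·y/x.
At (6, 31): MRS = 31/24.
That is, one extra unit of x is worth 31/24 units of y at the margin.

MRS = 31/24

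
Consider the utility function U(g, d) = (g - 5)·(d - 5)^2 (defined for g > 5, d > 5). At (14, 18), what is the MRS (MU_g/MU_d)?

MRS = 13/18

MU_g = (d−5)^2, MU_d = 2·(g−5)·(d−5).
MRS = (1/2)·(d−5)/(g−5).
At (14, 18): MRS = 13/18.
That is, one extra unit of g is worth 13/18 units of d at the margin.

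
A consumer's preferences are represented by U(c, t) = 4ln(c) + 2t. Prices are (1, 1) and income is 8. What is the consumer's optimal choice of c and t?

c* = 2, t* = 6

MU_c = 4/c, MU_t = 2.
MRS = 4/c ÷ 2.
Tangency: set MRS = p_c/p_t = 1/1 = 1.
MRS depends only on c: 2/c = 1 ⇒ c* = 2/1 = 2.
From the budget, 1·t = 8 − 1·2 = 6, so t* = 6.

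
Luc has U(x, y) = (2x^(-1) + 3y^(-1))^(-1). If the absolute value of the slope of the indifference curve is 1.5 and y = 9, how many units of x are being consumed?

x = 6

For CES with ρ = -1, MRS = (2/3)·(y/x)^2.
Setting (2/3)·(9/x)^2 = 1.5 gives (9/x)^2 = 2.25, so 9/x = 1.5 and x = 6.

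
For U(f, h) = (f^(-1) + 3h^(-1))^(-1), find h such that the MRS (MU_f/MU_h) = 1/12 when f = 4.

For CES with ρ = -1, MRS = (1/3)·(h/f)^2.
Setting (1/3)·(h/4)^2 = 1/12 gives (h/4)^2 = 0.25, so h/4 = 0.5 and h = 2.

h = 2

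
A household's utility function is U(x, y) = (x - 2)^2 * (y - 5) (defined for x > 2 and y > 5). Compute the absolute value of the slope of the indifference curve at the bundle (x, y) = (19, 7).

MU_x = 2·(x−2)·(y−5), MU_y = (x−2)^2.
MRS = (2/1)·(y−5)/(x−2).
At (19, 7): MRS = 4/17.
The indifference curve has slope −4/17 at this bundle.

MRS = 4/17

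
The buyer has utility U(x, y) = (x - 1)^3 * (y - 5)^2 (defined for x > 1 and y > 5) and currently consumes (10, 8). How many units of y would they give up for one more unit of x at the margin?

MU_x = 3·(x−1)^2·(y−5)^2, MU_y = 2·(x−1)^3·(y−5).
MRS = (3/2)·(y−5)/(x−1).
At (10, 8): MRS = 0.5.
The indifference curve has slope −0.5 at this bundle.

MRS = 0.5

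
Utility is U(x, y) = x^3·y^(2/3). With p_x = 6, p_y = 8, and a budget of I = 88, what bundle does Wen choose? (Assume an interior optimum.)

x* = 12, y* = 2

MU_x = 3·x^2·y^(2/3) and MU_y = 2/3·x^3·y^(-1/3).
MRS = MU_x/MU_y = (4.5)·y/x.
Tangency: set MRS = p_x/p_y = 6/8 = 0.75.
So (4.5)·y/x = 0.75, i.e. y = (1/6)·x.
Substitute into the budget 6·x + 8·y = 88: (22/3)·x = 88, so x* = 12.
Then y* = (1/6)·12 = 2.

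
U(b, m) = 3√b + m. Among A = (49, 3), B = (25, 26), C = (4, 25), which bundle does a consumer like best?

Evaluate utility at each bundle:
U(A) = 24.000.
U(B) = 41.000.
U(C) = 31.000.
Highest utility is B, so B ≻ C ≻ A.

Bundle B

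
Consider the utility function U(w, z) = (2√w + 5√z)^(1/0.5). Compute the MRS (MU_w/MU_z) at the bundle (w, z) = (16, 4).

For CES with ρ = 0.5, MRS = (2/5)·√(z/w).
At (16, 4): MRS = 0.2.
The indifference curve has slope −0.2 at this bundle.

MRS = 0.2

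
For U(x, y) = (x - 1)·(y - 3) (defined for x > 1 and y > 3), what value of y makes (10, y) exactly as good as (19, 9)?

y = 15

U(19, 9) = 108.
Set U(10, y) = 108 and solve.
With x = 10: (10 − 1) = 9, so (y − 3) = 108/9 = 12.
So y = 3 + 12 = 15.
Check: U(10, 15) = 108.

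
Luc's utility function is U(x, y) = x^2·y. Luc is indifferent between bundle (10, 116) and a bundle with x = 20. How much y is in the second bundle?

U(10, 116) = 11600.
Set U(20, y) = 11600 and solve.
With x = 20: 20^2 = 400, so y = 11600/400 = 29.
Check: U(20, 29) = 11600.

y = 29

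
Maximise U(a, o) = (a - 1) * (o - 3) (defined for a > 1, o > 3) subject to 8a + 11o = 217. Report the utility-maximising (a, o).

MU_a = (o−3), MU_o = (a−1).
MRS = (o−3)/(a−1).
Tangency: set MRS = p_a/p_o = 8/11.
So (o − 3)/(a − 1) = 8/11, i.e. (o − 3) = (8/11)·(a − 1).
Rewrite the budget in excess-of-subsistence terms: 8·(a − 1) + 11·(o − 3) = 217 − 8·1 − 11·3 = 176.
Substituting, 16·(a − 1) = 176, so a − 1 = 11 and a* = 12.
Then o − 3 = (8/11)·11 = 8, so o* = 11.

a* = 12, o* = 11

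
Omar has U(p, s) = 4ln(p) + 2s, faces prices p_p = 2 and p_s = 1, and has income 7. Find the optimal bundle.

p* = 1, s* = 5

MU_p = 4/p, MU_s = 2.
MRS = 4/p ÷ 2.
Tangency: set MRS = p_p/p_s = 2/1 = 2.
MRS depends only on p: 2/p = 2 ⇒ p* = 2/2 = 1.
From the budget, 1·s = 7 − 2·1 = 5, so s* = 5.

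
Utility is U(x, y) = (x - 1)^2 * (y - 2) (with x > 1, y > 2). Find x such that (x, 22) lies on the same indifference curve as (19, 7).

x = 10

U(19, 7) = 1620.
Set U(x, 22) = 1620 and solve.
With y = 22: (22 − 2) = 20, so (x − 1)^2 = 1620/20 = 81.
Taking the square root (with x > 1): x − 1 = 9, so x = 10.
Check: U(10, 22) = 1620.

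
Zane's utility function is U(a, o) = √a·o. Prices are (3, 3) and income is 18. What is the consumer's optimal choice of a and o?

MU_a = 0.5·a^(-0.5)·o and MU_o = √a.
MRS = MU_a/MU_o = (0.5)·o/a.
Tangency: set MRS = p_a/p_o = 3/3 = 1.
So (0.5)·o/a = 1, i.e. o = 2·a.
Substitute into the budget 3·a + 3·o = 18: 9·a = 18, so a* = 2.
Then o* = 2·2 = 4.

a* = 2, o* = 4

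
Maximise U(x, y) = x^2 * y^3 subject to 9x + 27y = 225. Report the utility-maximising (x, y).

MU_x = 2·x·y^3 and MU_y = 3·x^2·y^2.
MRS = MU_x/MU_y = (2/3)·y/x.
Tangency: set MRS = p_x/p_y = 9/27 = 1/3.
So (2/3)·y/x = 1/3, i.e. y = 0.5·x.
Substitute into the budget 9·x + 27·y = 225: 22.5·x = 225, so x* = 10.
Then y* = 0.5·10 = 5.

x* = 10, y* = 5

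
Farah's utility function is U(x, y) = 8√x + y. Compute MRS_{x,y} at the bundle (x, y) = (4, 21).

MRS = 2

MU_x = 8/(2√x), MU_y = 1.
MRS = 8/(2√x) ÷ 1.
At (4, 21): MRS = 2.
The indifference curve has slope −2 at this bundle.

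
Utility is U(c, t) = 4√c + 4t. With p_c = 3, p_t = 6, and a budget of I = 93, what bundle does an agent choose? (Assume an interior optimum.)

MU_c = 4/(2√c), MU_t = 4.
MRS = 4/(2√c) ÷ 4.
Tangency: set MRS = p_c/p_t = 3/6 = 0.5.
MRS depends only on c: 0.5/√c = 0.5 ⇒ √c = 0.5/0.5 = 1 ⇒ c* = 1.
From the budget, 6·t = 93 − 3·1 = 90, so t* = 15.

c* = 1, t* = 15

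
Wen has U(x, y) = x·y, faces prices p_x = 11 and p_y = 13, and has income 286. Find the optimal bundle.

x* = 13, y* = 11

MU_x = y and MU_y = x.
MRS = MU_x/MU_y = y/x.
Tangency: set MRS = p_x/p_y = 11/13.
So y/x = 11/13, i.e. y = (11/13)·x.
Substitute into the budget 11·x + 13·y = 286: 22·x = 286, so x* = 13.
Then y* = (11/13)·13 = 11.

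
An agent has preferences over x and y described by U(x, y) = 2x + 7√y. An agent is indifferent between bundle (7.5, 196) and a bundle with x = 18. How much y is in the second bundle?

U(7.5, 196) = 113.
Set U(18, y) = 113 and solve.
With x = 18: 7√y = 113 − 2·18 = 77, so √y = 11 and y = 121.
Check: U(18, 121) = 113.

y = 121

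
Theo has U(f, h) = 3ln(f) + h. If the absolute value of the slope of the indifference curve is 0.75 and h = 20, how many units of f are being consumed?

MU_f = 3/f, MU_h = 1.
MRS = 3/f ÷ 1.
MRS depends only on f: 3/f = 0.75 ⇒ f = 3/0.75 = 4.

f = 4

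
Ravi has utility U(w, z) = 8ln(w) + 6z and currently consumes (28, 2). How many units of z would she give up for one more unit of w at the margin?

MU_w = 8/w, MU_z = 6.
MRS = 8/w ÷ 6.
At (28, 2): MRS = 1/21.
That is, one extra unit of w is worth 1/21 units of z at the margin.

MRS = 1/21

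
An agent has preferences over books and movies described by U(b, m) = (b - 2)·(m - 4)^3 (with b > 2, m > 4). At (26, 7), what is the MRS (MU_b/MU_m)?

MRS = 1/24

MU_b = (m−4)^3, MU_m = 3·(b−2)·(m−4)^2.
MRS = (1/3)·(m−4)/(b−2).
At (26, 7): MRS = 1/24.
That is, one extra unit of b is worth 1/24 units of m at the margin.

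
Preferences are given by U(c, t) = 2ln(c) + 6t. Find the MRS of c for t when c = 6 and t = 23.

MU_c = 2/c, MU_t = 6.
MRS = 2/c ÷ 6.
At (6, 23): MRS = 1/18.
That is, one extra unit of c is worth 1/18 units of t at the margin.

MRS = 1/18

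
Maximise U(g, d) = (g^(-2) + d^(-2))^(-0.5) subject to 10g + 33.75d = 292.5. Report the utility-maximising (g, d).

g* = 9, d* = 6

For CES with ρ = -2, MRS = (d/g)^3.
Tangency: set MRS = p_g/p_d = 10/33.75 = 8/27.
So (d/g)^3 = 8/27; taking the cube root, d/g = 2/3, i.e. d = (2/3)·g.
Substitute into the budget 10·g + 33.75·d = 292.5: 32.5·g = 292.5, so g* = 9 and d* = (2/3)·9 = 6.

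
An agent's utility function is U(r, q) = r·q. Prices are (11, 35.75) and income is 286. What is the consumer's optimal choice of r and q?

r* = 13, q* = 4

MU_r = q and MU_q = r.
MRS = MU_r/MU_q = q/r.
Tangency: set MRS = p_r/p_q = 11/35.75 = 4/13.
So q/r = 4/13, i.e. q = (4/13)·r.
Substitute into the budget 11·r + 35.75·q = 286: 22·r = 286, so r* = 13.
Then q* = (4/13)·13 = 4.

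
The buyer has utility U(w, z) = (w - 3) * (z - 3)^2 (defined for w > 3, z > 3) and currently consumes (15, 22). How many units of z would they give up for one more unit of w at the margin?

MRS = 19/24

MU_w = (z−3)^2, MU_z = 2·(w−3)·(z−3).
MRS = (1/2)·(z−3)/(w−3).
At (15, 22): MRS = 19/24.
So at (15, 22) the consumer would give up 19/24 units of z for one more unit of w.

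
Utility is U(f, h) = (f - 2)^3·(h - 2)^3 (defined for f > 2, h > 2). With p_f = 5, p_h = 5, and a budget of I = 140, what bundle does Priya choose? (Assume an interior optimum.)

f* = 14, h* = 14

MU_f = 3·(f−2)^2·(h−2)^3, MU_h = 3·(f−2)^3·(h−2)^2.
MRS = (h−2)/(f−2).
Tangency: set MRS = p_f/p_h = 5/5 = 1.
So (h − 2)/(f − 2) = 1, i.e. (h − 2) = (f − 2).
Rewrite the budget in excess-of-subsistence terms: 5·(f − 2) + 5·(h − 2) = 140 − 5·2 − 5·2 = 120.
Substituting, 10·(f − 2) = 120, so f − 2 = 12 and f* = 14.
Then h − 2 = 12, so h* = 14.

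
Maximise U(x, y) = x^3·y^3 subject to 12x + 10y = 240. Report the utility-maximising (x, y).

MU_x = 3·x^2·y^3 and MU_y = 3·x^3·y^2.
MRS = MU_x/MU_y = y/x.
Tangency: set MRS = p_x/p_y = 12/10 = 1.2.
So y/x = 1.2, i.e. y = 1.2·x.
Substitute into the budget 12·x + 10·y = 240: 24·x = 240, so x* = 10.
Then y* = 1.2·10 = 12.

x* = 10, y* = 12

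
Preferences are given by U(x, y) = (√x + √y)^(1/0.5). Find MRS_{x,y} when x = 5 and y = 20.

MRS = 2

For CES with ρ = 0.5, MRS = √(y/x).
At (5, 20): MRS = 2.
So at (5, 20) the consumer would give up 2 units of y for one more unit of x.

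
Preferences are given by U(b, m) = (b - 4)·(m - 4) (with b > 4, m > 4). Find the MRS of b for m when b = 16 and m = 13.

MRS = 0.75

MU_b = (m−4), MU_m = (b−4).
MRS = (m−4)/(b−4).
At (16, 13): MRS = 0.75.
That is, one extra unit of b is worth 0.75 units of m at the margin.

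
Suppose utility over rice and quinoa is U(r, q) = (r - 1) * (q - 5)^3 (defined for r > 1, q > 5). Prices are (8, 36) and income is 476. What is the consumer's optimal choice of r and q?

MU_r = (q−5)^3, MU_q = 3·(r−1)·(q−5)^2.
MRS = (1/3)·(q−5)/(r−1).
Tangency: set MRS = p_r/p_q = 8/36 = 2/9.
So (1/3)·(q − 5)/(r − 1) = 2/9, i.e. (q − 5) = (2/3)·(r − 1).
Rewrite the budget in excess-of-subsistence terms: 8·(r − 1) + 36·(q − 5) = 476 − 8·1 − 36·5 = 288.
Substituting, 32·(r − 1) = 288, so r − 1 = 9 and r* = 10.
Then q − 5 = (2/3)·9 = 6, so q* = 11.

r* = 10, q* = 11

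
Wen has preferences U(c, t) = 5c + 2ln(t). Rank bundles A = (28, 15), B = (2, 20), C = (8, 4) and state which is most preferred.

Bundle A

Evaluate utility at each bundle:
U(A) = 145.416.
U(B) = 15.991.
U(C) = 42.773.
Highest utility is A, so A ≻ C ≻ B.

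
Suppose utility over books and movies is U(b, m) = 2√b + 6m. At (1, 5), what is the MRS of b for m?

MRS = 1/6

MU_b = 2/(2√b), MU_m = 6.
MRS = 2/(2√b) ÷ 6.
At (1, 5): MRS = 1/6.
So at (1, 5) the consumer would give up 1/6 units of m for one more unit of b.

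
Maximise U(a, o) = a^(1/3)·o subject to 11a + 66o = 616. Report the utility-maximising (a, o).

MU_a = 1/3·a^(-2/3)·o and MU_o = a^(1/3).
MRS = MU_a/MU_o = (1/3)·o/a.
Tangency: set MRS = p_a/p_o = 11/66 = 1/6.
So (1/3)·o/a = 1/6, i.e. o = 0.5·a.
Substitute into the budget 11·a + 66·o = 616: 44·a = 616, so a* = 14.
Then o* = 0.5·14 = 7.

a* = 14, o* = 7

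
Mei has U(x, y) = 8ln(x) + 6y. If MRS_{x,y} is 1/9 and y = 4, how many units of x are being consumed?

x = 12

MU_x = 8/x, MU_y = 6.
MRS = 8/x ÷ 6.
MRS depends only on x: (4/3)/x = 1/9 ⇒ x = (4/3)/(1/9) = 12.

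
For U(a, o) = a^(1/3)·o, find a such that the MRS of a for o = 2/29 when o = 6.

MU_a = 1/3·a^(-2/3)·o and MU_o = a^(1/3).
MRS = MU_a/MU_o = (1/3)·o/a.
Substitute o = 6: MRS = 2/a. Setting 2/a = 2/29 gives a = 2/(2/29) = 29.

a = 29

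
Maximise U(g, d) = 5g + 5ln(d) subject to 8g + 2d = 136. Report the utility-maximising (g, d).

g* = 16, d* = 4

MU_g = 5, MU_d = 5/d.
MRS = 5 ÷ (5/d).
Tangency: set MRS = p_g/p_d = 8/2 = 4.
MRS depends only on d: d = 4 ⇒ d* = 4.
From the budget, 8·g = 136 − 2·4 = 128, so g* = 16.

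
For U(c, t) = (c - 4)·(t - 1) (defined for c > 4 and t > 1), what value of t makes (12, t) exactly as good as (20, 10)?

U(20, 10) = 144.
Set U(12, t) = 144 and solve.
With c = 12: (12 − 4) = 8, so (t − 1) = 144/8 = 18.
So t = 1 + 18 = 19.
Check: U(12, 19) = 144.

t = 19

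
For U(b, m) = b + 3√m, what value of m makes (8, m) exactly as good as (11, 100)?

U(11, 100) = 41.
Set U(8, m) = 41 and solve.
With b = 8: 3√m = 41 − 8 = 33, so √m = 11 and m = 121.
Check: U(8, 121) = 41.

m = 121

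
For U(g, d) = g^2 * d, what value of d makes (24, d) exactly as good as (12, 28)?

d = 7

U(12, 28) = 4032.
Set U(24, d) = 4032 and solve.
With g = 24: 24^2 = 576, so d = 4032/576 = 7.
Check: U(24, 7) = 4032.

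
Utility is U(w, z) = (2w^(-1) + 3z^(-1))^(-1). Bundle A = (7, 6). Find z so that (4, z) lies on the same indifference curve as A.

U depends on (w, z) only through S = 2w^(-1) + 3z^(-1), so equal utility means equal S. At (7, 6): S = 11/14.
With w = 4: 2·4^(-1) = 0.5, so 3z^(-1) = 11/14 − 0.5 = 2/7, i.e. z^(-1) = 2/21.
Hence z = 1/(2/21) = 10.5.
Check: U(4, 10.5) = 1.2727.

z = 10.5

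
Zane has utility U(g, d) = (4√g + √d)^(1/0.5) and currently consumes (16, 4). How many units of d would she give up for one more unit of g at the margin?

MRS = 2

For CES with ρ = 0.5, MRS = (4/1)·√(d/g).
At (16, 4): MRS = 2.
That is, one extra unit of g is worth 2 units of d at the margin.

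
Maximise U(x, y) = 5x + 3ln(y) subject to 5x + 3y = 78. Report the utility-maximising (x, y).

MU_x = 5, MU_y = 3/y.
MRS = 5 ÷ (3/y).
Tangency: set MRS = p_x/p_y = 5/3.
MRS depends only on y: (5/3)·y = 5/3 ⇒ y* = (5/3)/(5/3) = 1.
From the budget, 5·x = 78 − 3·1 = 75, so x* = 15.

x* = 15, y* = 1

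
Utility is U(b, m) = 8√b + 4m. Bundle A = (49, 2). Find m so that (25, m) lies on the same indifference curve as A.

m = 6

U(49, 2) = 64.
Set U(25, m) = 64 and solve.
With b = 25: √25 = 5, so 4m = 64 − 8·5 = 24 and m = 6.
Check: U(25, 6) = 64.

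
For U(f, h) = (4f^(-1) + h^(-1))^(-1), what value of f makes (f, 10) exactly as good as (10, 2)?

U depends on (f, h) only through S = 4f^(-1) + h^(-1), so equal utility means equal S. At (10, 2): S = 0.9.
With h = 10: 10^(-1) = 0.1, so 4f^(-1) = 0.9 − 0.1 = 0.8, i.e. f^(-1) = 0.2.
Hence f = 1/0.2 = 5.
Check: U(5, 10) = 1.1111.

f = 5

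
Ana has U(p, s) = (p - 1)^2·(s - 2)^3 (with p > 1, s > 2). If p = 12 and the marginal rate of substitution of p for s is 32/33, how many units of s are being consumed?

s = 18

MU_p = 2·(p−1)·(s−2)^3, MU_s = 3·(p−1)^2·(s−2)^2.
MRS = (2/3)·(s−2)/(p−1).
Substitute p = 12: MRS = (s − 2)/16.5. Setting this equal to 32/33 gives s − 2 = (32/33)·16.5 = 16, so s = 18.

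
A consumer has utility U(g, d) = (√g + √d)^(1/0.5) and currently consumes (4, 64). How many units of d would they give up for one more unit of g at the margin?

MRS = 4

For CES with ρ = 0.5, MRS = √(d/g).
At (4, 64): MRS = 4.
So at (4, 64) the consumer would give up 4 units of d for one more unit of g.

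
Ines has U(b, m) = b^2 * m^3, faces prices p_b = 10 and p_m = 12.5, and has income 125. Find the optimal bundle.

b* = 5, m* = 6

MU_b = 2·b·m^3 and MU_m = 3·b^2·m^2.
MRS = MU_b/MU_m = (2/3)·m/b.
Tangency: set MRS = p_b/p_m = 10/12.5 = 0.8.
So (2/3)·m/b = 0.8, i.e. m = 1.2·b.
Substitute into the budget 10·b + 12.5·m = 125: 25·b = 125, so b* = 5.
Then m* = 1.2·5 = 6.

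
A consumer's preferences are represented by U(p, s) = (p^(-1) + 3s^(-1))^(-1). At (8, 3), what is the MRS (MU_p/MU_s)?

For CES with ρ = -1, MRS = (1/3)·(s/p)^2.
At (8, 3): MRS = 3/64.
So at (8, 3) the consumer would give up 3/64 units of s for one more unit of p.

MRS = 3/64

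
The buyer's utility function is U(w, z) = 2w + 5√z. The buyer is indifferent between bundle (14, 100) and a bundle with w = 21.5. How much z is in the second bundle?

z = 49

U(14, 100) = 78.
Set U(21.5, z) = 78 and solve.
With w = 21.5: 5√z = 78 − 2·21.5 = 35, so √z = 7 and z = 49.
Check: U(21.5, 49) = 78.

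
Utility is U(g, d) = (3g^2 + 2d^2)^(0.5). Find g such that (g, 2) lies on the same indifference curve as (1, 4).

g = 3

U depends on (g, d) only through S = 3g^2 + 2d^2, so equal utility means equal S. At (1, 4): S = 35.
With d = 2: 2·2^2 = 8, so 3g^2 = 35 − 8 = 27, i.e. g^2 = 9.
Hence g = √9 = 3.
Check: U(3, 2) = 5.9161.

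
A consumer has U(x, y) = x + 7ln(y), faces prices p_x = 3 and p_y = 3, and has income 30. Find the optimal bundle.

x* = 3, y* = 7

MU_x = 1, MU_y = 7/y.
MRS = 1 ÷ (7/y).
Tangency: set MRS = p_x/p_y = 3/3 = 1.
MRS depends only on y: (1/7)·y = 1 ⇒ y* = 1/(1/7) = 7.
From the budget, 3·x = 30 − 3·7 = 9, so x* = 3.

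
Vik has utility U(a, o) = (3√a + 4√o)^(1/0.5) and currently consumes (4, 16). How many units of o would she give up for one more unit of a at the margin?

MRS = 1.5

For CES with ρ = 0.5, MRS = (3/4)·√(o/a).
At (4, 16): MRS = 1.5.
So at (4, 16) the consumer would give up 1.5 units of o for one more unit of a.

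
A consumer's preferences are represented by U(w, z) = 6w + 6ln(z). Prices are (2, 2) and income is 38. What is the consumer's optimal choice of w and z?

MU_w = 6, MU_z = 6/z.
MRS = 6 ÷ (6/z).
Tangency: set MRS = p_w/p_z = 2/2 = 1.
MRS depends only on z: z = 1 ⇒ z* = 1.
From the budget, 2·w = 38 − 2·1 = 36, so w* = 18.

w* = 18, z* = 1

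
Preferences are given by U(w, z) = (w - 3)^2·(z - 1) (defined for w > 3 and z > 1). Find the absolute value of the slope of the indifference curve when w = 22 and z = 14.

MRS = 26/19

MU_w = 2·(w−3)·(z−1), MU_z = (w−3)^2.
MRS = (2/1)·(z−1)/(w−3).
At (22, 14): MRS = 26/19.
The indifference curve has slope −26/19 at this bundle.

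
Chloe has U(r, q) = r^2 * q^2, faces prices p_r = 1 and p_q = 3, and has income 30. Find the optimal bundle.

MU_r = 2·r·q^2 and MU_q = 2·r^2·q.
MRS = MU_r/MU_q = q/r.
Tangency: set MRS = p_r/p_q = 1/3.
So q/r = 1/3, i.e. q = (1/3)·r.
Substitute into the budget 1·r + 3·q = 30: 2·r = 30, so r* = 15.
Then q* = (1/3)·15 = 5.

r* = 15, q* = 5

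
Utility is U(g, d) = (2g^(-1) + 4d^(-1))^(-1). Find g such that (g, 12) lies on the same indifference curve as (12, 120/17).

U depends on (g, d) only through S = 2g^(-1) + 4d^(-1), so equal utility means equal S. At (12, 120/17): S = 11/15.
With d = 12: 4·12^(-1) = 1/3, so 2g^(-1) = 11/15 − 1/3 = 0.4, i.e. g^(-1) = 0.2.
Hence g = 1/0.2 = 5.
Check: U(5, 12) = 1.3636.

g = 5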